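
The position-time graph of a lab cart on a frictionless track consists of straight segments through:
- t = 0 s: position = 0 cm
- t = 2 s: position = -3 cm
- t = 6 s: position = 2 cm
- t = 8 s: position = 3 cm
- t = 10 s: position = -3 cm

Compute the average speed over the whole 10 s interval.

1.5 cm/s

Average speed = (total path length)/(elapsed time); on a piecewise-linear x-t graph the path length is Σ|Δx|.
0–2 s: |Δx| = |-3 − 0| = 3 cm
2–6 s: |Δx| = |2 − -3| = 5 cm
6–8 s: |Δx| = |3 − 2| = 1 cm
8–10 s: |Δx| = |-3 − 3| = 6 cm
Total path = 15 cm; average speed = 15/10 = 1.5 cm/s.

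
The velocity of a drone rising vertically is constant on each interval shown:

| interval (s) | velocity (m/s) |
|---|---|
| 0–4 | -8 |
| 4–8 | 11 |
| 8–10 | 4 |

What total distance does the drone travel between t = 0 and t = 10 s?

Distance (not displacement) is the total path length: add the absolute areas under v-t.
0–4 s: |-8| × 4 = 32 m
4–8 s: |11| × 4 = 44 m
8–10 s: |4| × 2 = 8 m
Total distance = 84 m

84 m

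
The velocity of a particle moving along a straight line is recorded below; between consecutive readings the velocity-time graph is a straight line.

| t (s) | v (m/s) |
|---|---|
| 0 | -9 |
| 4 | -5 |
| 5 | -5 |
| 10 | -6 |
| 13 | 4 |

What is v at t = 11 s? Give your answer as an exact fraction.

On 10–13 s the graph is linear from -6 to 4 m/s: v(11) = -6 + (4 − -6)·(11 − 10)/(13 − 10) = -8/3 m/s.

-8/3 m/s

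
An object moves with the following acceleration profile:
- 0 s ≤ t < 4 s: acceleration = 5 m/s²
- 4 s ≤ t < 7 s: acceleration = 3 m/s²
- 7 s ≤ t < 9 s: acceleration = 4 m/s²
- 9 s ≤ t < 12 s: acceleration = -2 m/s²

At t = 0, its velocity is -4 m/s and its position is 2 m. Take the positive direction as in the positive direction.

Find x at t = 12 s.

235.5 m

On each constant-a segment, Δv = aΔt and Δx = v₀Δt + ½aΔt²; chain segment to segment.
0–4 s: v starts -4 m/s; Δx = -4·4 + ½·5·4² = 24 m; v ends 16 m/s.
4–7 s: v starts 16 m/s; Δx = 16·3 + ½·3·3² = 61.5 m; v ends 25 m/s.
7–9 s: v starts 25 m/s; Δx = 25·2 + ½·4·2² = 58 m; v ends 33 m/s.
9–12 s: v starts 33 m/s; Δx = 33·3 + ½·-2·3² = 90 m; v ends 27 m/s.
x(12) = 2 + Σ Δx = 235.5 m.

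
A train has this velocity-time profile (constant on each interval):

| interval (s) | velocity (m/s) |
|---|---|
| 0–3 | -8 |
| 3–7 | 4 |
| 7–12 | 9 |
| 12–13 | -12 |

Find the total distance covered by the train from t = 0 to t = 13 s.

Total distance travelled is ∫|v| dt — sum the magnitudes of each area piece.
0–3 s: |-8| × 3 = 24 m
3–7 s: |4| × 4 = 16 m
7–12 s: |9| × 5 = 45 m
12–13 s: |-12| × 1 = 12 m
Total distance = 97 m

97 m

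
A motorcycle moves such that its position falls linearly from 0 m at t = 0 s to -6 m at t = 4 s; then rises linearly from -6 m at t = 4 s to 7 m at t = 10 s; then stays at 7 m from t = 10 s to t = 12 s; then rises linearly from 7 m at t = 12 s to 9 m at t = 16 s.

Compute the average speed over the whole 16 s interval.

Average speed = (total path length)/(elapsed time); on a piecewise-linear x-t graph the path length is Σ|Δx|.
0–4 s: |Δx| = |-6 − 0| = 6 m
4–10 s: |Δx| = |7 − -6| = 13 m
10–12 s: |Δx| = |7 − 7| = 0 m
12–16 s: |Δx| = |9 − 7| = 2 m
Total path = 21 m; average speed = 21/16 = 1.3125 m/s.

1.3125 m/s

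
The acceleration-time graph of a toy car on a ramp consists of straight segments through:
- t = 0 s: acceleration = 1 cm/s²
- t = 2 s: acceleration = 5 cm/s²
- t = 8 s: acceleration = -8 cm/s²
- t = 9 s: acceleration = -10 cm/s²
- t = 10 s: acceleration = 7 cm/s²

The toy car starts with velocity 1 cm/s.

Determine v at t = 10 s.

-12.5 cm/s

Δv equals the area under the a-t graph; then v = v₀ + Δv.
0–2 s: ½(1 + 5)(2) = 6 cm/s
2–8 s: ½(5 + -8)(6) = -9 cm/s
8–9 s: ½(-8 + -10)(1) = -9 cm/s
9–10 s: ½(-10 + 7)(1) = -1.5 cm/s
Δv = -13.5 cm/s, so v(10) = 1 + (-13.5) = -12.5 cm/s.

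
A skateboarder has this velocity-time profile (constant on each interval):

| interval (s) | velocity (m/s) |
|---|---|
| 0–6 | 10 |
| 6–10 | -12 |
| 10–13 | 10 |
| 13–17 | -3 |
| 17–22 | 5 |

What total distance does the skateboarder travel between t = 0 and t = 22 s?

Distance (not displacement) is the total path length: add the absolute areas under v-t.
0–6 s: |10| × 6 = 60 m
6–10 s: |-12| × 4 = 48 m
10–13 s: |10| × 3 = 30 m
13–17 s: |-3| × 4 = 12 m
17–22 s: |5| × 5 = 25 m
Total distance = 175 m

175 m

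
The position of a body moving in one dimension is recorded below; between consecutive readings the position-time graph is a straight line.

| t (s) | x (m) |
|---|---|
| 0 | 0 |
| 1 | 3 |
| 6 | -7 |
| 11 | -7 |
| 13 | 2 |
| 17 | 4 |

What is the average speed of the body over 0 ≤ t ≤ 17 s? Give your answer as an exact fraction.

24/17 m/s

Average speed = (total path length)/(elapsed time); on a piecewise-linear x-t graph the path length is Σ|Δx|.
0–1 s: |Δx| = |3 − 0| = 3 m
1–6 s: |Δx| = |-7 − 3| = 10 m
6–11 s: |Δx| = |-7 − -7| = 0 m
11–13 s: |Δx| = |2 − -7| = 9 m
13–17 s: |Δx| = |4 − 2| = 2 m
Total path = 24 m; average speed = 24/17 = 24/17 m/s.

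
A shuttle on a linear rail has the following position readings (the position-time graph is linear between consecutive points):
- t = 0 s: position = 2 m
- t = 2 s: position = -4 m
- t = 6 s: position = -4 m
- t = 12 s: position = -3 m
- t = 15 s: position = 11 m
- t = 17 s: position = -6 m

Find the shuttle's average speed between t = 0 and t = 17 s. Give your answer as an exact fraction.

38/17 m/s

Average speed = (total path length)/(elapsed time); on a piecewise-linear x-t graph the path length is Σ|Δx|.
0–2 s: |Δx| = |-4 − 2| = 6 m
2–6 s: |Δx| = |-4 − -4| = 0 m
6–12 s: |Δx| = |-3 − -4| = 1 m
12–15 s: |Δx| = |11 − -3| = 14 m
15–17 s: |Δx| = |-6 − 11| = 17 m
Total path = 38 m; average speed = 38/17 = 38/17 m/s.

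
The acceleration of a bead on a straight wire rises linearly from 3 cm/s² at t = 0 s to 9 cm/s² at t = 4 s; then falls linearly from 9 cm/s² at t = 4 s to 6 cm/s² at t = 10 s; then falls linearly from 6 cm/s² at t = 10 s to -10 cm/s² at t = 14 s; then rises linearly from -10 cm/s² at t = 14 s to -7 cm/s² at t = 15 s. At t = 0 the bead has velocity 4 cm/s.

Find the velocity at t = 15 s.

56.5 cm/s

Δv equals the area under the a-t graph; then v = v₀ + Δv.
0–4 s: ½(3 + 9)(4) = 24 cm/s
4–10 s: ½(9 + 6)(6) = 45 cm/s
10–14 s: ½(6 + -10)(4) = -8 cm/s
14–15 s: ½(-10 + -7)(1) = -8.5 cm/s
Δv = 52.5 cm/s, so v(15) = 4 + (52.5) = 56.5 cm/s.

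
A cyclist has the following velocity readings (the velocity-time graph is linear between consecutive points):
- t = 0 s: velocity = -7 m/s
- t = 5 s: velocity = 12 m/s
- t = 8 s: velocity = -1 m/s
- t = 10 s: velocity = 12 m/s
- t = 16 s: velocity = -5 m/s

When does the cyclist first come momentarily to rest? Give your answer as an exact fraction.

v changes sign on 0–5 s (from -7 to 12); the graph is linear there, so v = 0 at t = 0 + (7)·(5 − 0)/(12 − -7) = 35/19 s.

t = 35/19 s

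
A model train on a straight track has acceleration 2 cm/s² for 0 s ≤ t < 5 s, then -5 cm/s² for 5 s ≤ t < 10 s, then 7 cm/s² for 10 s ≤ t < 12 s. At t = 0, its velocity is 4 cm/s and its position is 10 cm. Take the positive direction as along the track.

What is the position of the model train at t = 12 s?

On each constant-a segment, Δv = aΔt and Δx = v₀Δt + ½aΔt²; chain segment to segment.
0–5 s: v starts 4 cm/s; Δx = 4·5 + ½·2·5² = 45 cm; v ends 14 cm/s.
5–10 s: v starts 14 cm/s; Δx = 14·5 + ½·-5·5² = 7.5 cm; v ends -11 cm/s.
10–12 s: v starts -11 cm/s; Δx = -11·2 + ½·7·2² = -8 cm; v ends 3 cm/s.
x(12) = 10 + Σ Δx = 54.5 cm.

54.5 cm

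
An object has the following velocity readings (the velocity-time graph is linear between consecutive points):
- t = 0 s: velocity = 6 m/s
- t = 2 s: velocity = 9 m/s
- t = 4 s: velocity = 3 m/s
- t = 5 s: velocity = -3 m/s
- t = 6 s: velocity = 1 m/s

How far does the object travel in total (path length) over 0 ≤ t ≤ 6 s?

29.75 m

Total distance travelled is ∫|v| dt — sum the magnitudes of each area piece.
0–2 s: |½(6 + 9)(2)| = 15 m
2–4 s: |½(9 + 3)(2)| = 12 m
4–5 s: v = 0 at t = 4.5 s; triangle areas 0.75 + 0.75 = 1.5 m
5–6 s: v = 0 at t = 5.75 s; triangle areas 1.125 + 0.125 = 1.25 m
Total distance = 29.75 m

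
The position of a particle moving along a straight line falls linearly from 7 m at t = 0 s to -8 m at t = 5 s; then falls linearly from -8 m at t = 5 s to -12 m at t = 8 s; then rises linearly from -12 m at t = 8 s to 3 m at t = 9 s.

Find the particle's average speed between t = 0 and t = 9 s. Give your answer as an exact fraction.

34/9 m/s

Average speed = (total path length)/(elapsed time); on a piecewise-linear x-t graph the path length is Σ|Δx|.
0–5 s: |Δx| = |-8 − 7| = 15 m
5–8 s: |Δx| = |-12 − -8| = 4 m
8–9 s: |Δx| = |3 − -12| = 15 m
Total path = 34 m; average speed = 34/9 = 34/9 m/s.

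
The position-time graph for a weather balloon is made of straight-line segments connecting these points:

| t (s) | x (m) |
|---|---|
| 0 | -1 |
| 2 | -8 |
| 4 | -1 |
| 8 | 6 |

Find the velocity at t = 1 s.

Velocity is the slope of the x-t graph on 0–2 s: (-8 − -1)/(2 − 0) = -3.5 m/s.

-3.5 m/s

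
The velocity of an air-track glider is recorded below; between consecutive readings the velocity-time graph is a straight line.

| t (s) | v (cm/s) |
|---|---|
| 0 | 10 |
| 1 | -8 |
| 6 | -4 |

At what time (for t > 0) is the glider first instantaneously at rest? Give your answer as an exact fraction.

v changes sign on 0–1 s (from 10 to -8); the graph is linear there, so v = 0 at t = 0 + (-10)·(1 − 0)/(-8 − 10) = 5/9 s.

t = 5/9 s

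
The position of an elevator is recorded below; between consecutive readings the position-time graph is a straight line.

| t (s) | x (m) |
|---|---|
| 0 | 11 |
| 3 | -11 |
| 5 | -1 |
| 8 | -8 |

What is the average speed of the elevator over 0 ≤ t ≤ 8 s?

Average speed = (total path length)/(elapsed time); on a piecewise-linear x-t graph the path length is Σ|Δx|.
0–3 s: |Δx| = |-11 − 11| = 22 m
3–5 s: |Δx| = |-1 − -11| = 10 m
5–8 s: |Δx| = |-8 − -1| = 7 m
Total path = 39 m; average speed = 39/8 = 4.875 m/s.

4.875 m/s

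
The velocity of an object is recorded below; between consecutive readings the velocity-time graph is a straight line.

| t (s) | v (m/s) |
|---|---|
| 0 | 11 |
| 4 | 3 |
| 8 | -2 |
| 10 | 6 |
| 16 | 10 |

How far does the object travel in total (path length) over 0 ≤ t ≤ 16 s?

86.2 m

Distance (not displacement) is the total path length: add the absolute areas under v-t.
0–4 s: |½(11 + 3)(4)| = 28 m
4–8 s: v = 0 at t = 6.4 s; triangle areas 3.6 + 1.6 = 5.2 m
8–10 s: v = 0 at t = 8.5 s; triangle areas 0.5 + 4.5 = 5 m
10–16 s: |½(6 + 10)(6)| = 48 m
Total distance = 86.2 m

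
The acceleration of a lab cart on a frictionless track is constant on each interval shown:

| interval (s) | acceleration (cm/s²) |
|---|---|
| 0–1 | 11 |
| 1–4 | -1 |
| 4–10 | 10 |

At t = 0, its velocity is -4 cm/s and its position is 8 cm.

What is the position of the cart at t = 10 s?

On each constant-a segment, Δv = aΔt and Δx = v₀Δt + ½aΔt²; chain segment to segment.
0–1 s: v starts -4 cm/s; Δx = -4·1 + ½·11·1² = 1.5 cm; v ends 7 cm/s.
1–4 s: v starts 7 cm/s; Δx = 7·3 + ½·-1·3² = 16.5 cm; v ends 4 cm/s.
4–10 s: v starts 4 cm/s; Δx = 4·6 + ½·10·6² = 204 cm; v ends 64 cm/s.
x(10) = 8 + Σ Δx = 230 cm.

230 cm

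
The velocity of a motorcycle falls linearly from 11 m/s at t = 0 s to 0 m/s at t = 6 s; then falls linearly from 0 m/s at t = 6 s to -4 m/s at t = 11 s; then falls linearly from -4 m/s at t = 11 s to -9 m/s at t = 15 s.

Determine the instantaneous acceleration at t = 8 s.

-0.8 m/s²

Acceleration is the slope of the v-t graph on 6–11 s: (-4 − 0)/(11 − 6) = -0.8 m/s².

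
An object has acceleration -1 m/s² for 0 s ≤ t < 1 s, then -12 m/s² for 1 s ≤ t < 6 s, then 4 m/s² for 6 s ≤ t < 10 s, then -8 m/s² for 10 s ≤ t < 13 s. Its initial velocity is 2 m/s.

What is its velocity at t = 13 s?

Δv equals the area under the a-t graph; then v = v₀ + Δv.
0–1 s: -1 × 1 = -1 m/s
1–6 s: -12 × 5 = -60 m/s
6–10 s: 4 × 4 = 16 m/s
10–13 s: -8 × 3 = -24 m/s
Δv = -69 m/s, so v(13) = 2 + (-69) = -67 m/s.

-67 m/s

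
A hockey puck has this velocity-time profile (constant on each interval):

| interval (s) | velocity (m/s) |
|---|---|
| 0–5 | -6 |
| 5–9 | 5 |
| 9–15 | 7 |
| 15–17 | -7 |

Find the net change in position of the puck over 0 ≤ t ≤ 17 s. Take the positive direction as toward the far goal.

18 m

Net displacement equals the area under the velocity-time graph (areas below the axis count negative).
0–5 s: -6 × 5 = -30 m
5–9 s: 5 × 4 = 20 m
9–15 s: 7 × 6 = 42 m
15–17 s: -7 × 2 = -14 m
Net displacement = 18 m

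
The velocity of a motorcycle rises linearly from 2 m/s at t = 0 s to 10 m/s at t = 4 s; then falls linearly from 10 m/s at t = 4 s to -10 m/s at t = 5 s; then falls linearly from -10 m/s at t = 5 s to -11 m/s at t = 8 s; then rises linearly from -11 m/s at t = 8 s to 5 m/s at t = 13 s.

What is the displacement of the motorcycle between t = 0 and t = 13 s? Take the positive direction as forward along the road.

Displacement is the signed area under the v-t curve.
0–4 s: ½(2 + 10)(4) = 24 m
4–5 s: ½(10 + -10)(1) = 0 m
5–8 s: ½(-10 + -11)(3) = -31.5 m
8–13 s: ½(-11 + 5)(5) = -15 m
Net displacement = -22.5 m

-22.5 m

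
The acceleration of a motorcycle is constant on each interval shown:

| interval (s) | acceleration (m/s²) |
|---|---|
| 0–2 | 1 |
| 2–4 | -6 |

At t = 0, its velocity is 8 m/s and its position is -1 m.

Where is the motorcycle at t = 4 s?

On each constant-a segment, Δv = aΔt and Δx = v₀Δt + ½aΔt²; chain segment to segment.
0–2 s: v starts 8 m/s; Δx = 8·2 + ½·1·2² = 18 m; v ends 10 m/s.
2–4 s: v starts 10 m/s; Δx = 10·2 + ½·-6·2² = 8 m; v ends -2 m/s.
x(4) = -1 + Σ Δx = 25 m.

25 m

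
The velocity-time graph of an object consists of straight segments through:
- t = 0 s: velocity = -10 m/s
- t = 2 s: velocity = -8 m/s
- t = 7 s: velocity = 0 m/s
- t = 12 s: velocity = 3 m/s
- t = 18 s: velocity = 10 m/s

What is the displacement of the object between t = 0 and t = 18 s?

8.5 m

Displacement is the signed area under the v-t curve.
0–2 s: ½(-10 + -8)(2) = -18 m
2–7 s: ½(-8 + 0)(5) = -20 m
7–12 s: ½(0 + 3)(5) = 7.5 m
12–18 s: ½(3 + 10)(6) = 39 m
Net displacement = 8.5 m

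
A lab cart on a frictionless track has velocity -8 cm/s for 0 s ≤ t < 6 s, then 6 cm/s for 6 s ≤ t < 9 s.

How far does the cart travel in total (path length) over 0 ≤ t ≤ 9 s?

Distance (not displacement) is the total path length: add the absolute areas under v-t.
0–6 s: |-8| × 6 = 48 cm
6–9 s: |6| × 3 = 18 cm
Total distance = 66 cm

66 cm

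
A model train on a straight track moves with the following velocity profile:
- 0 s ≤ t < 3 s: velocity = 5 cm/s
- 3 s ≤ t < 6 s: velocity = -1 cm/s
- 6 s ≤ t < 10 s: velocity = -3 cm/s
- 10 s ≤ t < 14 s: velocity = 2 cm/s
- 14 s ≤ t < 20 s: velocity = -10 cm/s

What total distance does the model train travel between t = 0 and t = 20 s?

98 cm

Distance (not displacement) is the total path length: add the absolute areas under v-t.
0–3 s: |5| × 3 = 15 cm
3–6 s: |-1| × 3 = 3 cm
6–10 s: |-3| × 4 = 12 cm
10–14 s: |2| × 4 = 8 cm
14–20 s: |-10| × 6 = 60 cm
Total distance = 98 cm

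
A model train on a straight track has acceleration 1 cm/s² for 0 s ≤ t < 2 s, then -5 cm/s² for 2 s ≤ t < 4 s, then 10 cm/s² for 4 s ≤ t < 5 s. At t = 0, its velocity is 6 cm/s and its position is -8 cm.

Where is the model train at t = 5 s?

On each constant-a segment, Δv = aΔt and Δx = v₀Δt + ½aΔt²; chain segment to segment.
0–2 s: v starts 6 cm/s; Δx = 6·2 + ½·1·2² = 14 cm; v ends 8 cm/s.
2–4 s: v starts 8 cm/s; Δx = 8·2 + ½·-5·2² = 6 cm; v ends -2 cm/s.
4–5 s: v starts -2 cm/s; Δx = -2·1 + ½·10·1² = 3 cm; v ends 8 cm/s.
x(5) = -8 + Σ Δx = 15 cm.

15 cm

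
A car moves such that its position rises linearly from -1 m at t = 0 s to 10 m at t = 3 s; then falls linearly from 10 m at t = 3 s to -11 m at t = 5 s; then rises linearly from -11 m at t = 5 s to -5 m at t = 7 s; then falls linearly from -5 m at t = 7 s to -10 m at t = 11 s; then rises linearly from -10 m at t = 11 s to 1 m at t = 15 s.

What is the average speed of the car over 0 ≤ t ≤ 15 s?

Average speed = (total path length)/(elapsed time); on a piecewise-linear x-t graph the path length is Σ|Δx|.
0–3 s: |Δx| = |10 − -1| = 11 m
3–5 s: |Δx| = |-11 − 10| = 21 m
5–7 s: |Δx| = |-5 − -11| = 6 m
7–11 s: |Δx| = |-10 − -5| = 5 m
11–15 s: |Δx| = |1 − -10| = 11 m
Total path = 54 m; average speed = 54/15 = 3.6 m/s.

3.6 m/s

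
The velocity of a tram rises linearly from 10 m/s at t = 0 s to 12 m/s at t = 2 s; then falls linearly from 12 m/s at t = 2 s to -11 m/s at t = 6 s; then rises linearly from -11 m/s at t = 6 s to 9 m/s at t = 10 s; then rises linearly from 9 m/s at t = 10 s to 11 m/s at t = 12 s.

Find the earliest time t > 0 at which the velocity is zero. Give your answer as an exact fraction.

v changes sign on 2–6 s (from 12 to -11); the graph is linear there, so v = 0 at t = 2 + (-12)·(6 − 2)/(-11 − 12) = 94/23 s.

t = 94/23 s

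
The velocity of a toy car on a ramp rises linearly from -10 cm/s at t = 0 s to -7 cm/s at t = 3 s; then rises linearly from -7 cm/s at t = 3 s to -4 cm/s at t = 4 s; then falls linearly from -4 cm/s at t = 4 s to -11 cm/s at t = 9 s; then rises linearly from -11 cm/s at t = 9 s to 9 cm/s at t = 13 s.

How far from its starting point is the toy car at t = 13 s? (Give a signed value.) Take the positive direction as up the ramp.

Displacement is the signed area under the v-t curve.
0–3 s: ½(-10 + -7)(3) = -25.5 cm
3–4 s: ½(-7 + -4)(1) = -5.5 cm
4–9 s: ½(-4 + -11)(5) = -37.5 cm
9–13 s: ½(-11 + 9)(4) = -4 cm
Net displacement = -72.5 cm

-72.5 cm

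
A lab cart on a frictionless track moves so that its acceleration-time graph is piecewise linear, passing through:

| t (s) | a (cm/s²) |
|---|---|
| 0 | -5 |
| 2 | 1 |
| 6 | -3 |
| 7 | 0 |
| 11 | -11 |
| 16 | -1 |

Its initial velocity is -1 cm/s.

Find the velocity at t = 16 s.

Δv equals the area under the a-t graph; then v = v₀ + Δv.
0–2 s: ½(-5 + 1)(2) = -4 cm/s
2–6 s: ½(1 + -3)(4) = -4 cm/s
6–7 s: ½(-3 + 0)(1) = -1.5 cm/s
7–11 s: ½(0 + -11)(4) = -22 cm/s
11–16 s: ½(-11 + -1)(5) = -30 cm/s
Δv = -61.5 cm/s, so v(16) = -1 + (-61.5) = -62.5 cm/s.

-62.5 cm/s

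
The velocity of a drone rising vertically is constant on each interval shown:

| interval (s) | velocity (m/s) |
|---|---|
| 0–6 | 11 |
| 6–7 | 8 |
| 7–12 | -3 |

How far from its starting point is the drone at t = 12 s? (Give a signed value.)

59 m

Net displacement equals the area under the velocity-time graph (areas below the axis count negative).
0–6 s: 11 × 6 = 66 m
6–7 s: 8 × 1 = 8 m
7–12 s: -3 × 5 = -15 m
Net displacement = 59 m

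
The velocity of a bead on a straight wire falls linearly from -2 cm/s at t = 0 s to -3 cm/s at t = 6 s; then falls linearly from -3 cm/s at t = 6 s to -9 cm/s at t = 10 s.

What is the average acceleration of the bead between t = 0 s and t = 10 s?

-0.7 cm/s²

Average acceleration = Δv/Δt = (-9 − -2)/(10 − 0) = -0.7 cm/s².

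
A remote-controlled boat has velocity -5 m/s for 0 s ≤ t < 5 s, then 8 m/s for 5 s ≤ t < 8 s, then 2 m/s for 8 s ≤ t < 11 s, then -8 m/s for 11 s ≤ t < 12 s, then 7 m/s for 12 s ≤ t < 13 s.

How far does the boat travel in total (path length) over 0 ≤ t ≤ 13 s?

Total distance travelled is ∫|v| dt — sum the magnitudes of each area piece.
0–5 s: |-5| × 5 = 25 m
5–8 s: |8| × 3 = 24 m
8–11 s: |2| × 3 = 6 m
11–12 s: |-8| × 1 = 8 m
12–13 s: |7| × 1 = 7 m
Total distance = 70 m

70 m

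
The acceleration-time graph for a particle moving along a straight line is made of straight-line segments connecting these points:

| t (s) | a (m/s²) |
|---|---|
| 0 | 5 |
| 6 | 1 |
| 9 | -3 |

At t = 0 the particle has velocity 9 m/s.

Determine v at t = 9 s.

24 m/s

Δv equals the area under the a-t graph; then v = v₀ + Δv.
0–6 s: ½(5 + 1)(6) = 18 m/s
6–9 s: ½(1 + -3)(3) = -3 m/s
Δv = 15 m/s, so v(9) = 9 + (15) = 24 m/s.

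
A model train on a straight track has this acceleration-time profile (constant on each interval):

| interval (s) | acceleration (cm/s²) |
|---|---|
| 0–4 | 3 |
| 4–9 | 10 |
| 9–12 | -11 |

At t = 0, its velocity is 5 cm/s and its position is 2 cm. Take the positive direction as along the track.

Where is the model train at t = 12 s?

On each constant-a segment, Δv = aΔt and Δx = v₀Δt + ½aΔt²; chain segment to segment.
0–4 s: v starts 5 cm/s; Δx = 5·4 + ½·3·4² = 44 cm; v ends 17 cm/s.
4–9 s: v starts 17 cm/s; Δx = 17·5 + ½·10·5² = 210 cm; v ends 67 cm/s.
9–12 s: v starts 67 cm/s; Δx = 67·3 + ½·-11·3² = 151.5 cm; v ends 34 cm/s.
x(12) = 2 + Σ Δx = 407.5 cm.

407.5 cm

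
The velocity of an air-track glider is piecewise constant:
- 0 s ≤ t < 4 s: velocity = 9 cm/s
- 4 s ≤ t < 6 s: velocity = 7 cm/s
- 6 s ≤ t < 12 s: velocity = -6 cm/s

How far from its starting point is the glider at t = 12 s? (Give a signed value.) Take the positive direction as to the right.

Displacement is the signed area under the v-t curve.
0–4 s: 9 × 4 = 36 cm
4–6 s: 7 × 2 = 14 cm
6–12 s: -6 × 6 = -36 cm
Net displacement = 14 cm

14 cm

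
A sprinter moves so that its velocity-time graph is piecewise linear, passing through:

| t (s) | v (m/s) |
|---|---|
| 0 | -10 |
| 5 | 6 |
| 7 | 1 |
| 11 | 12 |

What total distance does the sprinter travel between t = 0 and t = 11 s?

54.25 m

Total distance travelled is ∫|v| dt — sum the magnitudes of each area piece.
0–5 s: v = 0 at t = 3.125 s; triangle areas 15.625 + 5.625 = 21.25 m
5–7 s: |½(6 + 1)(2)| = 7 m
7–11 s: |½(1 + 12)(4)| = 26 m
Total distance = 54.25 m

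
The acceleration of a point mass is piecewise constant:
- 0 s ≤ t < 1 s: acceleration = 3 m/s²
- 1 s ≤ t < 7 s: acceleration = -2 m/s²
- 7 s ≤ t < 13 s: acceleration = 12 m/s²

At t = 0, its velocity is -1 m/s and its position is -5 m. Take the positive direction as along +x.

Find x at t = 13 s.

127.5 m

On each constant-a segment, Δv = aΔt and Δx = v₀Δt + ½aΔt²; chain segment to segment.
0–1 s: v starts -1 m/s; Δx = -1·1 + ½·3·1² = 0.5 m; v ends 2 m/s.
1–7 s: v starts 2 m/s; Δx = 2·6 + ½·-2·6² = -24 m; v ends -10 m/s.
7–13 s: v starts -10 m/s; Δx = -10·6 + ½·12·6² = 156 m; v ends 62 m/s.
x(13) = -5 + Σ Δx = 127.5 m.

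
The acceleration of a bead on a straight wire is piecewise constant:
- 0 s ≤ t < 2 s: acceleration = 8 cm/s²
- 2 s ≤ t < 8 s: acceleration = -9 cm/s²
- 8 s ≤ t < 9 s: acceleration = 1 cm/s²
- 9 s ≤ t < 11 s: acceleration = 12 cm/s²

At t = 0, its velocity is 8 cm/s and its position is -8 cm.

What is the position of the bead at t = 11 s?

On each constant-a segment, Δv = aΔt and Δx = v₀Δt + ½aΔt²; chain segment to segment.
0–2 s: v starts 8 cm/s; Δx = 8·2 + ½·8·2² = 32 cm; v ends 24 cm/s.
2–8 s: v starts 24 cm/s; Δx = 24·6 + ½·-9·6² = -18 cm; v ends -30 cm/s.
8–9 s: v starts -30 cm/s; Δx = -30·1 + ½·1·1² = -29.5 cm; v ends -29 cm/s.
9–11 s: v starts -29 cm/s; Δx = -29·2 + ½·12·2² = -34 cm; v ends -5 cm/s.
x(11) = -8 + Σ Δx = -57.5 cm.

-57.5 cm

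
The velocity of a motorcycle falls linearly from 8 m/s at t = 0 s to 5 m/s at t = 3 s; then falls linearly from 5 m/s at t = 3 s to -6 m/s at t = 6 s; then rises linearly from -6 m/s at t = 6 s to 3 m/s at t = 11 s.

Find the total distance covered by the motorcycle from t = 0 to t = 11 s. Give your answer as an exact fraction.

887/22 m

Distance (not displacement) is the total path length: add the absolute areas under v-t.
0–3 s: |½(8 + 5)(3)| = 19.5 m
3–6 s: v = 0 at t = 48/11 s; triangle areas 75/22 + 54/11 = 183/22 m
6–11 s: v = 0 at t = 28/3 s; triangle areas 10 + 2.5 = 12.5 m
Total distance = 887/22 m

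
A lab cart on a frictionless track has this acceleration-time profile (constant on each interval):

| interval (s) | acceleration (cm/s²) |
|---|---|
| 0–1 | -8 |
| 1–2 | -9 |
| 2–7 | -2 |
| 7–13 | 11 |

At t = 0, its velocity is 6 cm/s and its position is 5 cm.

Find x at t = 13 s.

-7.5 cm

On each constant-a segment, Δv = aΔt and Δx = v₀Δt + ½aΔt²; chain segment to segment.
0–1 s: v starts 6 cm/s; Δx = 6·1 + ½·-8·1² = 2 cm; v ends -2 cm/s.
1–2 s: v starts -2 cm/s; Δx = -2·1 + ½·-9·1² = -6.5 cm; v ends -11 cm/s.
2–7 s: v starts -11 cm/s; Δx = -11·5 + ½·-2·5² = -80 cm; v ends -21 cm/s.
7–13 s: v starts -21 cm/s; Δx = -21·6 + ½·11·6² = 72 cm; v ends 45 cm/s.
x(13) = 5 + Σ Δx = -7.5 cm.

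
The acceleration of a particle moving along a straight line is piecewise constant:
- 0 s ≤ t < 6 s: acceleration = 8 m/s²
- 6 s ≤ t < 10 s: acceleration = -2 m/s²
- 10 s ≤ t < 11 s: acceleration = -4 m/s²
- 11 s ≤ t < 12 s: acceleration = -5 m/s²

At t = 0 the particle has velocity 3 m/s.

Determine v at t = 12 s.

34 m/s

Δv equals the area under the a-t graph; then v = v₀ + Δv.
0–6 s: 8 × 6 = 48 m/s
6–10 s: -2 × 4 = -8 m/s
10–11 s: -4 × 1 = -4 m/s
11–12 s: -5 × 1 = -5 m/s
Δv = 31 m/s, so v(12) = 3 + (31) = 34 m/s.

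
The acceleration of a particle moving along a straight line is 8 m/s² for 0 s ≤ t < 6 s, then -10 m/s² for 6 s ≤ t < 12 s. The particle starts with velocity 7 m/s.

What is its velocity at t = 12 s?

-5 m/s

Δv equals the area under the a-t graph; then v = v₀ + Δv.
0–6 s: 8 × 6 = 48 m/s
6–12 s: -10 × 6 = -60 m/s
Δv = -12 m/s, so v(12) = 7 + (-12) = -5 m/s.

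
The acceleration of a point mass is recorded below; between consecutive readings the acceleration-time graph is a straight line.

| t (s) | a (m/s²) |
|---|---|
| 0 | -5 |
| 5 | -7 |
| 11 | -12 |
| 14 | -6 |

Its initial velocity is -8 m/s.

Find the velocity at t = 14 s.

Δv equals the area under the a-t graph; then v = v₀ + Δv.
0–5 s: ½(-5 + -7)(5) = -30 m/s
5–11 s: ½(-7 + -12)(6) = -57 m/s
11–14 s: ½(-12 + -6)(3) = -27 m/s
Δv = -114 m/s, so v(14) = -8 + (-114) = -122 m/s.

-122 m/s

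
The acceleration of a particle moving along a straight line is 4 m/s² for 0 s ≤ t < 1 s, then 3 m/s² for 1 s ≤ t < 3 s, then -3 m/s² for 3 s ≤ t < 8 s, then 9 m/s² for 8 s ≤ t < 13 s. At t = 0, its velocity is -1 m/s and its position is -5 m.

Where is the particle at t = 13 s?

98 m

On each constant-a segment, Δv = aΔt and Δx = v₀Δt + ½aΔt²; chain segment to segment.
0–1 s: v starts -1 m/s; Δx = -1·1 + ½·4·1² = 1 m; v ends 3 m/s.
1–3 s: v starts 3 m/s; Δx = 3·2 + ½·3·2² = 12 m; v ends 9 m/s.
3–8 s: v starts 9 m/s; Δx = 9·5 + ½·-3·5² = 7.5 m; v ends -6 m/s.
8–13 s: v starts -6 m/s; Δx = -6·5 + ½·9·5² = 82.5 m; v ends 39 m/s.
x(13) = -5 + Σ Δx = 98 m.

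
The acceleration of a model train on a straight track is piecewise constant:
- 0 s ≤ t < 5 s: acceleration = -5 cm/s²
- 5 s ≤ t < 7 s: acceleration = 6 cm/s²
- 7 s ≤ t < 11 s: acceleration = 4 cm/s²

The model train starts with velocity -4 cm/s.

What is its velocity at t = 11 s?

-1 cm/s

Δv equals the area under the a-t graph; then v = v₀ + Δv.
0–5 s: -5 × 5 = -25 cm/s
5–7 s: 6 × 2 = 12 cm/s
7–11 s: 4 × 4 = 16 cm/s
Δv = 3 cm/s, so v(11) = -4 + (3) = -1 cm/s.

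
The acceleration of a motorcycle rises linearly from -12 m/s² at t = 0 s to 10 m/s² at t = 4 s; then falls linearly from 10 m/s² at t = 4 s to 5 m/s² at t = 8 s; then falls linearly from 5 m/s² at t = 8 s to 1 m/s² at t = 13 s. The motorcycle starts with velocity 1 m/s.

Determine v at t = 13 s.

42 m/s

Δv equals the area under the a-t graph; then v = v₀ + Δv.
0–4 s: ½(-12 + 10)(4) = -4 m/s
4–8 s: ½(10 + 5)(4) = 30 m/s
8–13 s: ½(5 + 1)(5) = 15 m/s
Δv = 41 m/s, so v(13) = 1 + (41) = 42 m/s.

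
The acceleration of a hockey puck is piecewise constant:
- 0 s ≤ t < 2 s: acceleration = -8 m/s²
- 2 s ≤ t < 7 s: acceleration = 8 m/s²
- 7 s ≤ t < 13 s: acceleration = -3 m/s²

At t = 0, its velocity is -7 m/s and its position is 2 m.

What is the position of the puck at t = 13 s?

On each constant-a segment, Δv = aΔt and Δx = v₀Δt + ½aΔt²; chain segment to segment.
0–2 s: v starts -7 m/s; Δx = -7·2 + ½·-8·2² = -30 m; v ends -23 m/s.
2–7 s: v starts -23 m/s; Δx = -23·5 + ½·8·5² = -15 m; v ends 17 m/s.
7–13 s: v starts 17 m/s; Δx = 17·6 + ½·-3·6² = 48 m; v ends -1 m/s.
x(13) = 2 + Σ Δx = 5 m.

5 m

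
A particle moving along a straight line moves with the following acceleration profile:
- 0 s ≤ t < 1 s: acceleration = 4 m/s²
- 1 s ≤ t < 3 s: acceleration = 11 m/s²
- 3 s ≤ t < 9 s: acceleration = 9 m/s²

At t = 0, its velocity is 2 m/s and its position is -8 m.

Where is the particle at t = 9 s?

360 m

On each constant-a segment, Δv = aΔt and Δx = v₀Δt + ½aΔt²; chain segment to segment.
0–1 s: v starts 2 m/s; Δx = 2·1 + ½·4·1² = 4 m; v ends 6 m/s.
1–3 s: v starts 6 m/s; Δx = 6·2 + ½·11·2² = 34 m; v ends 28 m/s.
3–9 s: v starts 28 m/s; Δx = 28·6 + ½·9·6² = 330 m; v ends 82 m/s.
x(9) = -8 + Σ Δx = 360 m.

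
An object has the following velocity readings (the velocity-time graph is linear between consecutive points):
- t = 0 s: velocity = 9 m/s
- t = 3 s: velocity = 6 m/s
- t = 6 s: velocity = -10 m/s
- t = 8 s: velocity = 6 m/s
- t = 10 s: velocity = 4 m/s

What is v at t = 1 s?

8 m/s

On 0–3 s the graph is linear from 9 to 6 m/s: v(1) = 9 + (6 − 9)·(1 − 0)/(3 − 0) = 8 m/s.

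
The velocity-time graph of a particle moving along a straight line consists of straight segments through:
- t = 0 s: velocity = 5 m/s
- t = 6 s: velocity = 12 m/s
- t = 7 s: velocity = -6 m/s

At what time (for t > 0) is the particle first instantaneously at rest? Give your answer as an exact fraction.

v changes sign on 6–7 s (from 12 to -6); the graph is linear there, so v = 0 at t = 6 + (-12)·(7 − 6)/(-6 − 12) = 20/3 s.

t = 20/3 s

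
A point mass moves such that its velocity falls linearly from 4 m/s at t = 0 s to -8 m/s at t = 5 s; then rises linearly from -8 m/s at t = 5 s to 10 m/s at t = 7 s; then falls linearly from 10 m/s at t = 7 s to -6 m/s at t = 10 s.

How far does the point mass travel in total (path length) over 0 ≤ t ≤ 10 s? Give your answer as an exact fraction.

1387/36 m

Total distance travelled is ∫|v| dt — sum the magnitudes of each area piece.
0–5 s: v = 0 at t = 5/3 s; triangle areas 10/3 + 40/3 = 50/3 m
5–7 s: v = 0 at t = 53/9 s; triangle areas 32/9 + 50/9 = 82/9 m
7–10 s: v = 0 at t = 8.875 s; triangle areas 9.375 + 3.375 = 12.75 m
Total distance = 1387/36 m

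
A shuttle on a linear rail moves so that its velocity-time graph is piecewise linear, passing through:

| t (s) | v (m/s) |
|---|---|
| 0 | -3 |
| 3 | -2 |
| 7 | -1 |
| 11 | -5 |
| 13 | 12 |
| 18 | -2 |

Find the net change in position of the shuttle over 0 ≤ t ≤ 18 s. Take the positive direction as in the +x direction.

Displacement is the signed area under the v-t curve.
0–3 s: ½(-3 + -2)(3) = -7.5 m
3–7 s: ½(-2 + -1)(4) = -6 m
7–11 s: ½(-1 + -5)(4) = -12 m
11–13 s: ½(-5 + 12)(2) = 7 m
13–18 s: ½(12 + -2)(5) = 25 m
Net displacement = 6.5 m

6.5 m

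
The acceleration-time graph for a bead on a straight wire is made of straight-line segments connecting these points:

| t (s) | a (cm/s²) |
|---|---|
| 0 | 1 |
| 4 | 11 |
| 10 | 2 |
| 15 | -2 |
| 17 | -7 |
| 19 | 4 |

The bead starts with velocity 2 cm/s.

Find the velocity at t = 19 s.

Δv equals the area under the a-t graph; then v = v₀ + Δv.
0–4 s: ½(1 + 11)(4) = 24 cm/s
4–10 s: ½(11 + 2)(6) = 39 cm/s
10–15 s: ½(2 + -2)(5) = 0 cm/s
15–17 s: ½(-2 + -7)(2) = -9 cm/s
17–19 s: ½(-7 + 4)(2) = -3 cm/s
Δv = 51 cm/s, so v(19) = 2 + (51) = 53 cm/s.

53 cm/s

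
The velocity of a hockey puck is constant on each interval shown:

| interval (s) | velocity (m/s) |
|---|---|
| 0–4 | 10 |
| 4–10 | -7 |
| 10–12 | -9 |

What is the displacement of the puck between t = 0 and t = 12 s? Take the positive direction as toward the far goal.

Displacement is the signed area under the v-t curve.
0–4 s: 10 × 4 = 40 m
4–10 s: -7 × 6 = -42 m
10–12 s: -9 × 2 = -18 m
Net displacement = -20 m

-20 m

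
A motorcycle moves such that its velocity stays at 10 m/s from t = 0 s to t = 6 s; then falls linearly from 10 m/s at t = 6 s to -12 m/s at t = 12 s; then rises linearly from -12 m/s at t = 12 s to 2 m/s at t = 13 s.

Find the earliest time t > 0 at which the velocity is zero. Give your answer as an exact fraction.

v changes sign on 6–12 s (from 10 to -12); the graph is linear there, so v = 0 at t = 6 + (-10)·(12 − 6)/(-12 − 10) = 96/11 s.

t = 96/11 s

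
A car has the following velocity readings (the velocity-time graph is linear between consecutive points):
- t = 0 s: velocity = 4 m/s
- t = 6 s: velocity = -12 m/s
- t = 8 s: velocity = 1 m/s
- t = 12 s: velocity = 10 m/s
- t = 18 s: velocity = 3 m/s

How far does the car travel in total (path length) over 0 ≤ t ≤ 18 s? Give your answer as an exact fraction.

Total distance travelled is ∫|v| dt — sum the magnitudes of each area piece.
0–6 s: v = 0 at t = 1.5 s; triangle areas 3 + 27 = 30 m
6–8 s: v = 0 at t = 102/13 s; triangle areas 144/13 + 1/13 = 145/13 m
8–12 s: |½(1 + 10)(4)| = 22 m
12–18 s: |½(10 + 3)(6)| = 39 m
Total distance = 1328/13 m

1328/13 m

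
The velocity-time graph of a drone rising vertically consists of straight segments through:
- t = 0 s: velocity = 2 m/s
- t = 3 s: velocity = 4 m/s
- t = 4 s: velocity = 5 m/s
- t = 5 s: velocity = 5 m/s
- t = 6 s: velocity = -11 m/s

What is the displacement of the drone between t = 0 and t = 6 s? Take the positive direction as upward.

Displacement is the signed area under the v-t curve.
0–3 s: ½(2 + 4)(3) = 9 m
3–4 s: ½(4 + 5)(1) = 4.5 m
4–5 s: 5 × 1 = 5 m
5–6 s: ½(5 + -11)(1) = -3 m
Net displacement = 15.5 m

15.5 m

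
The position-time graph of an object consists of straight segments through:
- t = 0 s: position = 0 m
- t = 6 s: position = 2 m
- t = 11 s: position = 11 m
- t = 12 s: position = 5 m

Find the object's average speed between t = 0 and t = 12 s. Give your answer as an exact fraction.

Average speed = (total path length)/(elapsed time); on a piecewise-linear x-t graph the path length is Σ|Δx|.
0–6 s: |Δx| = |2 − 0| = 2 m
6–11 s: |Δx| = |11 − 2| = 9 m
11–12 s: |Δx| = |5 − 11| = 6 m
Total path = 17 m; average speed = 17/12 = 17/12 m/s.

17/12 m/s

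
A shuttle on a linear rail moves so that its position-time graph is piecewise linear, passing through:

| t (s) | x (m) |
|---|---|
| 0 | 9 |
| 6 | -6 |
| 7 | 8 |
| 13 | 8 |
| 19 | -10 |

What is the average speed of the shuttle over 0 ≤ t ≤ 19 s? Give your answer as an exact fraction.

47/19 m/s

Average speed = (total path length)/(elapsed time); on a piecewise-linear x-t graph the path length is Σ|Δx|.
0–6 s: |Δx| = |-6 − 9| = 15 m
6–7 s: |Δx| = |8 − -6| = 14 m
7–13 s: |Δx| = |8 − 8| = 0 m
13–19 s: |Δx| = |-10 − 8| = 18 m
Total path = 47 m; average speed = 47/19 = 47/19 m/s.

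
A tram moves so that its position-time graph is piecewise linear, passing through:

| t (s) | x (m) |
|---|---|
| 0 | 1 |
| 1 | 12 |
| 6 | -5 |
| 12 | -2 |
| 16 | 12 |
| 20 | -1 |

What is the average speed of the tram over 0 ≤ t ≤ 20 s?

2.9 m/s

Average speed = (total path length)/(elapsed time); on a piecewise-linear x-t graph the path length is Σ|Δx|.
0–1 s: |Δx| = |12 − 1| = 11 m
1–6 s: |Δx| = |-5 − 12| = 17 m
6–12 s: |Δx| = |-2 − -5| = 3 m
12–16 s: |Δx| = |12 − -2| = 14 m
16–20 s: |Δx| = |-1 − 12| = 13 m
Total path = 58 m; average speed = 58/20 = 2.9 m/s.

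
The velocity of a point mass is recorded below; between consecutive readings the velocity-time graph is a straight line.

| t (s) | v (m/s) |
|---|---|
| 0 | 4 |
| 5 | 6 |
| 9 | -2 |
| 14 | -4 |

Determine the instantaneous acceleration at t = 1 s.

0.4 m/s²

Acceleration is the slope of the v-t graph on 0–5 s: (6 − 4)/(5 − 0) = 0.4 m/s².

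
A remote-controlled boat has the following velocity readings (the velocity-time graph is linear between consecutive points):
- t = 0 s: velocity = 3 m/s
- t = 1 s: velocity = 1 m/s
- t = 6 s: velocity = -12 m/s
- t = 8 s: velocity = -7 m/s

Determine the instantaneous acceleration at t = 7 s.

Acceleration is the slope of the v-t graph on 6–8 s: (-7 − -12)/(8 − 6) = 2.5 m/s².

2.5 m/s²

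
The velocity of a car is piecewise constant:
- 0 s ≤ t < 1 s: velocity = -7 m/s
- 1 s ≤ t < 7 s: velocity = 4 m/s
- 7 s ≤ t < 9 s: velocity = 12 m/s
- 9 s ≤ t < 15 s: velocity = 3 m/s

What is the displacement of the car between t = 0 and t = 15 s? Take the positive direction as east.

59 m

Net displacement equals the area under the velocity-time graph (areas below the axis count negative).
0–1 s: -7 × 1 = -7 m
1–7 s: 4 × 6 = 24 m
7–9 s: 12 × 2 = 24 m
9–15 s: 3 × 6 = 18 m
Net displacement = 59 m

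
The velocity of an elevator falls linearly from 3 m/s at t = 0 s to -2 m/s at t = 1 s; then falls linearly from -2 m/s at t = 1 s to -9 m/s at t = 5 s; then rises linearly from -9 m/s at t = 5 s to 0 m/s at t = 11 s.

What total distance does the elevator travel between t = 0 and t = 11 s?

Distance (not displacement) is the total path length: add the absolute areas under v-t.
0–1 s: v = 0 at t = 0.6 s; triangle areas 0.9 + 0.4 = 1.3 m
1–5 s: |½(-2 + -9)(4)| = 22 m
5–11 s: |½(-9 + 0)(6)| = 27 m
Total distance = 50.3 m

50.3 m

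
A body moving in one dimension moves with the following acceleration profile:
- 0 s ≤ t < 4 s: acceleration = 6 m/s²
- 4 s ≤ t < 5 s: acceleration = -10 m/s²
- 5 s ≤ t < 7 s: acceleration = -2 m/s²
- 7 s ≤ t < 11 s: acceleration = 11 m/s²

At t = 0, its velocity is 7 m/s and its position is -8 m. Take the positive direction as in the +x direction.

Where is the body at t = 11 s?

On each constant-a segment, Δv = aΔt and Δx = v₀Δt + ½aΔt²; chain segment to segment.
0–4 s: v starts 7 m/s; Δx = 7·4 + ½·6·4² = 76 m; v ends 31 m/s.
4–5 s: v starts 31 m/s; Δx = 31·1 + ½·-10·1² = 26 m; v ends 21 m/s.
5–7 s: v starts 21 m/s; Δx = 21·2 + ½·-2·2² = 38 m; v ends 17 m/s.
7–11 s: v starts 17 m/s; Δx = 17·4 + ½·11·4² = 156 m; v ends 61 m/s.
x(11) = -8 + Σ Δx = 288 m.

288 m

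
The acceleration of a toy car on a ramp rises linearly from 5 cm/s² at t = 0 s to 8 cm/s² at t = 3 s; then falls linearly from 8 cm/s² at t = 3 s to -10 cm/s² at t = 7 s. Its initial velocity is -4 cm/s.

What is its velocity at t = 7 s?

Δv equals the area under the a-t graph; then v = v₀ + Δv.
0–3 s: ½(5 + 8)(3) = 19.5 cm/s
3–7 s: ½(8 + -10)(4) = -4 cm/s
Δv = 15.5 cm/s, so v(7) = -4 + (15.5) = 11.5 cm/s.

11.5 cm/s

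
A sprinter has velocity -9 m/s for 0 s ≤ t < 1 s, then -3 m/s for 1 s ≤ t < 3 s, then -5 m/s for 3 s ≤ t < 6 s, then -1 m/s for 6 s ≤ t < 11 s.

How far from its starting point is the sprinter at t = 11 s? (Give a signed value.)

Displacement is the signed area under the v-t curve.
0–1 s: -9 × 1 = -9 m
1–3 s: -3 × 2 = -6 m
3–6 s: -5 × 3 = -15 m
6–11 s: -1 × 5 = -5 m
Net displacement = -35 m

-35 m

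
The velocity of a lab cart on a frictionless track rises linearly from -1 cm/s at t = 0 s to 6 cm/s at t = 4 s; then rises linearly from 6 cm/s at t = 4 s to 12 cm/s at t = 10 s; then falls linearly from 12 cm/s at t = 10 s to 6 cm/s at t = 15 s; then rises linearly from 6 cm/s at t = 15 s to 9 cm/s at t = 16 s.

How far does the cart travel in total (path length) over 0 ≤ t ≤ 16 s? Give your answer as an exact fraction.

Distance (not displacement) is the total path length: add the absolute areas under v-t.
0–4 s: v = 0 at t = 4/7 s; triangle areas 2/7 + 72/7 = 74/7 cm
4–10 s: |½(6 + 12)(6)| = 54 cm
10–15 s: |½(12 + 6)(5)| = 45 cm
15–16 s: |½(6 + 9)(1)| = 7.5 cm
Total distance = 1639/14 cm

1639/14 cm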